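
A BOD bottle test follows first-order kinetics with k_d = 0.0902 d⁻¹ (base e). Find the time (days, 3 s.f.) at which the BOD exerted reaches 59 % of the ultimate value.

t ≈ 9.88 d

y/L₀ = 1 − e^(−k_d t) = 0.59 ⇒ e^(−k_d t) = 0.410
t = −ln(0.410) / 0.0902 = 0.8916 / 0.0902 = 9.885 d.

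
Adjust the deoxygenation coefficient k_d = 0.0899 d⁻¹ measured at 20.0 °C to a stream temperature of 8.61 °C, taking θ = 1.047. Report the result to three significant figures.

k_d(T₂) = k_d(T₁) · θ^(T₂−T₁) = 0.0899 × 1.047^(8.61−20.0)
= 0.0899 × 1.047^-11.4 = 0.0899 × 0.5927 = 0.05328 d⁻¹.

k_d ≈ 0.0533 d⁻¹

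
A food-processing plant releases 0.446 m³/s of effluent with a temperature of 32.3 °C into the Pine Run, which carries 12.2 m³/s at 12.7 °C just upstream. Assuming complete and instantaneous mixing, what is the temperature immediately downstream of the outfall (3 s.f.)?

Flow-weighted mixing: C = (Q_r C_r + Q_w C_w)/(Q_r + Q_w)
= (12.2×12.7 + 0.446×32.3)/(12.2 + 0.446) = 169.3/12.65 = 13.39 °C.

13.4 °C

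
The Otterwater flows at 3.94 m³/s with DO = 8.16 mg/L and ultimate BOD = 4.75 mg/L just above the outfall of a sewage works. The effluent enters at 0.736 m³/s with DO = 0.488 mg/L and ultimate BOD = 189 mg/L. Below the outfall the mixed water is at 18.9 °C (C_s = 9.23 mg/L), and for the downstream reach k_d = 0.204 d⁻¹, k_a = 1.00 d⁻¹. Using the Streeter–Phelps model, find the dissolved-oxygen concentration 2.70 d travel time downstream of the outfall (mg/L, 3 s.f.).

DO ≈ 4.67 mg/L

Mixed DO = (3.94×8.16 + 0.736×0.488)/(3.94+0.736) = 32.51/4.676 = 6.952 mg/L.
Mixed L₀ = (3.94×4.75 + 0.736×189)/(4.676) = 157.8/4.676 = 33.75 mg/L.
Initial deficit D₀ = C_s − DO₀ = 9.23 − 6.952 = 2.278 mg/L.
D(2.70) = [0.204×33.75/(1.00−0.204)](e^(−0.204×2.70) − e^(−1.00×2.70)) + 2.278 e^(−1.00×2.70)
= 8.650 × (0.5765 − 0.06721) + 2.278 × 0.06721 = 4.558 mg/L.
DO = 9.23 − 4.558 = 4.672 mg/L.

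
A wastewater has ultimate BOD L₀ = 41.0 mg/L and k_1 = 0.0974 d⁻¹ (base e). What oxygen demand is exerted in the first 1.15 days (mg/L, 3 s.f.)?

y ≈ 4.34 mg/L

y_t = L₀(1 − e^(−k_1 t)) = 41.0 × (1 − e^(−0.0974×1.15))
= 41.0 × (1 − 0.8940) = 41.0 × 0.1060 = 4.345 mg/L.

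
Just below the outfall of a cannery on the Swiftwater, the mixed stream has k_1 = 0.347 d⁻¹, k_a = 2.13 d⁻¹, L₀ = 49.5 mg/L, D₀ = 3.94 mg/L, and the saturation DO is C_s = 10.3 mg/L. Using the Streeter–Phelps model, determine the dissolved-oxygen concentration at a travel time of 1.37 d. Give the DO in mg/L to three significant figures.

k_1 L₀/(k_a−k_1) = 0.347×49.5/(2.13−0.347) = 17.18/1.783 = 9.633 mg/L.
e^(−k_1 t) = e^(−0.347×1.370) = 0.6216; e^(−k_a t) = e^(−2.13×1.370) = 0.05404.
D = 9.633 × (0.6216 − 0.05404) + 3.94 × 0.05404 = 5.468 + 0.2129 = 5.681 mg/L.
DO = C_s − D = 10.3 − 5.681 = 4.619 mg/L.

DO ≈ 4.62 mg/L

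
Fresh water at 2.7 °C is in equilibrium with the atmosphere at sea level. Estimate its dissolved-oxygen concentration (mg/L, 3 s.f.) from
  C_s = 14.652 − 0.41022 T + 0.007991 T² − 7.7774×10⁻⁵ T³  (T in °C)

C_s = 14.652 − 0.41022×2.7 + 0.007991×2.7² − 7.7774×10⁻⁵×2.7³ = 13.60 mg/L.

C_s ≈ 13.6 mg/L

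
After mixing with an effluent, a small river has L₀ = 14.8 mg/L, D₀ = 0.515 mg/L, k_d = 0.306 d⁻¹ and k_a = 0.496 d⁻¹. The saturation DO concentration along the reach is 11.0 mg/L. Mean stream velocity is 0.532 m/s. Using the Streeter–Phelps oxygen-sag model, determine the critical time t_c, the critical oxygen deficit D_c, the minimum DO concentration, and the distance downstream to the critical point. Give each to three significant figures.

t_c ≈ 2.43 d; D_c ≈ 4.34 mg/L; min DO ≈ 6.66 mg/L; x_c ≈ 112 km

With k_a/k_d = 1.621 and 1 − D₀(k_a−k_d)/(k_d L₀) = 0.9784,
t_c = ln(1.621 × 0.9784) / (0.496 − 0.306) = ln(1.586) / 0.1900 = 0.4611/0.1900 = 2.427 d.
D_c = (k_d/k_a) L₀ e^(−k_d t_c) = (0.306/0.496) × 14.8 × e^(−0.306×2.427) = 0.6169 × 14.8 × 0.4758 = 4.345 mg/L.
Minimum DO = C_s − D_c = 11.0 − 4.345 = 6.655 mg/L.
x_c = v t_c = 0.532 m/s × 2.427 d × 86400 s/d = 111600 m ≈ 112 km.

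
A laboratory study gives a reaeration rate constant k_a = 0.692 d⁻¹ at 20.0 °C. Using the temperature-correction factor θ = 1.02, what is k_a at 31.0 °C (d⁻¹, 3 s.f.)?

k_a(T₂) = k_a(T₁) · θ^(T₂−T₁) = 0.692 × 1.02^(31.0−20.0)
= 0.692 × 1.02^11.0 = 0.692 × 1.243 = 0.8604 d⁻¹.

k_a ≈ 0.860 d⁻¹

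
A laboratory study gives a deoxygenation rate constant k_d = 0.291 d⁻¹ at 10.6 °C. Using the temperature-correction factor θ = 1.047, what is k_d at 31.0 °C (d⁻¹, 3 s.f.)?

k_d(T₂) = k_d(T₁) · θ^(T₂−T₁) = 0.291 × 1.047^(31.0−10.6)
= 0.291 × 1.047^20.4 = 0.291 × 2.552 = 0.7427 d⁻¹.

k_d ≈ 0.743 d⁻¹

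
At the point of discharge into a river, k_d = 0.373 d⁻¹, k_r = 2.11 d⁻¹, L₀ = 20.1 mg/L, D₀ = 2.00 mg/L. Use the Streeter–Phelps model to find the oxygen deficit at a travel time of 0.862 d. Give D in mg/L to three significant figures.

D ≈ 2.75 mg/L

k_d L₀/(k_r−k_d) = 0.373×20.1/(2.11−0.373) = 7.497/1.737 = 4.316 mg/L.
e^(−k_d t) = e^(−0.373×0.8620) = 0.7250; e^(−k_r t) = e^(−2.11×0.8620) = 0.1622.
D = 4.316 × (0.7250 − 0.1622) + 2.00 × 0.1622 = 2.429 + 0.3244 = 2.754 mg/L.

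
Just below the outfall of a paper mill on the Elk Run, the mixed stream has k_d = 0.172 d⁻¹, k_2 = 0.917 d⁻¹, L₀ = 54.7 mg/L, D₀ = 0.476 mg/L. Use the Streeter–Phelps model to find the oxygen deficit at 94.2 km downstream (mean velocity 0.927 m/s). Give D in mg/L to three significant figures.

D ≈ 6.18 mg/L

Travel time t = x/v = 94.2 km / (0.927 m/s) = 94200 m / 0.927 m/s = 101600 s = 1.176 d.
k_d L₀/(k_2−k_d) = 0.172×54.7/(0.917−0.172) = 9.408/0.7450 = 12.63 mg/L.
e^(−k_d t) = e^(−0.172×1.176) = 0.8169; e^(−k_2 t) = e^(−0.917×1.176) = 0.3401.
D = 12.63 × (0.8169 − 0.3401) + 0.476 × 0.3401 = 6.021 + 0.1619 = 6.183 mg/L.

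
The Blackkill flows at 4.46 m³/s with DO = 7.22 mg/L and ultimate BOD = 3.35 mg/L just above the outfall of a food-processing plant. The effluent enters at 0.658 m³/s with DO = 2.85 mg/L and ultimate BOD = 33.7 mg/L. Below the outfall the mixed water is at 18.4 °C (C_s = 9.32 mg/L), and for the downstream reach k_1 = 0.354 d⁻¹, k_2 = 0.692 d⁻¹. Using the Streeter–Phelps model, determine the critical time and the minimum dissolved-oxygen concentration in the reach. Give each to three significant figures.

t_c ≈ 0.707 d; minimum DO ≈ 6.43 mg/L

Mixed DO = (4.46×7.22 + 0.658×2.85)/(4.46+0.658) = 34.08/5.118 = 6.658 mg/L.
Mixed L₀ = (4.46×3.35 + 0.658×33.7)/(5.118) = 37.12/5.118 = 7.252 mg/L.
Initial deficit D₀ = C_s − DO₀ = 9.32 − 6.658 = 2.662 mg/L.
t_c = (1/0.3380) ln[(0.692/0.354)(1 − 2.662×0.3380/(0.354×7.252))] = 2.959 × ln(1.270) = 0.7065 d.
D_c = (0.354/0.692) × 7.252 × e^(−0.354×0.7065) = 0.5116 × 7.252 × 0.7787 = 2.889 mg/L.
Minimum DO = 9.32 − 2.889 = 6.431 mg/L.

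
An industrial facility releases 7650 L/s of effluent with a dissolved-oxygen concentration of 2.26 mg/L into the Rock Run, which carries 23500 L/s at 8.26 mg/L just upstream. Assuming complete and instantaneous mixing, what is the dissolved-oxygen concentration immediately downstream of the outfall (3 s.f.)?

Flow-weighted mixing: C = (Q_r C_r + Q_w C_w)/(Q_r + Q_w)
= (23500×8.26 + 7650×2.26)/(23500 + 7650) = 211400/31150 = 6.786 mg/L.

6.79 mg/L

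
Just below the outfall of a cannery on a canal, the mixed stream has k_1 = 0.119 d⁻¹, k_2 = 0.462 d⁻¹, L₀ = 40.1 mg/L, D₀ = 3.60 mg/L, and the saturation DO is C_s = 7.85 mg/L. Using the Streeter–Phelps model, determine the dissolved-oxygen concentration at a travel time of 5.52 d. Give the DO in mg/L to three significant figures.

DO ≈ 1.44 mg/L

k_1 L₀/(k_2−k_1) = 0.119×40.1/(0.462−0.119) = 4.772/0.3430 = 13.91 mg/L.
e^(−k_1 t) = e^(−0.119×5.520) = 0.5185; e^(−k_2 t) = e^(−0.462×5.520) = 0.07806.
D = 13.91 × (0.5185 − 0.07806) + 3.60 × 0.07806 = 6.127 + 0.2810 = 6.408 mg/L.
DO = C_s − D = 7.85 − 6.408 = 1.442 mg/L.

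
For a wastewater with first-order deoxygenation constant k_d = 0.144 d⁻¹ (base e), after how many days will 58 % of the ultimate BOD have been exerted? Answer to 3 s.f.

t ≈ 6.02 d

y/L₀ = 1 − e^(−k_d t) = 0.58 ⇒ e^(−k_d t) = 0.420
t = −ln(0.420) / 0.144 = 0.8675 / 0.144 = 6.024 d.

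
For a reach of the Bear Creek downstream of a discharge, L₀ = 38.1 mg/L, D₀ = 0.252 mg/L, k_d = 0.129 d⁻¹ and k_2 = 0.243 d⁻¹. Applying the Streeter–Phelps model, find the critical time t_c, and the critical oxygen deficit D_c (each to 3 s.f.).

At the critical point dD/dt = 0, so k_d L₀ e^(−k_d t) = k_2 D. Substituting D(t) from the Streeter–Phelps equation and solving for t gives
t_c = ln[(k_2/k_d)(1 − D₀(k_2−k_d)/(k_d L₀))] / (k_2−k_d).
Here k_2−k_d = 0.1140 d⁻¹ and 1 − D₀(k_2−k_d)/(k_d L₀) = 1 − 0.252×0.1140/(0.129×38.1) = 0.9942, so
t_c = ln(1.884 × 0.9942) / 0.1140 = 0.6274 / 0.1140 = 5.503 d.
D_c = (k_d/k_2) L₀ e^(−k_d t_c) = (0.129/0.243) × 38.1 × e^(−0.129×5.503) = 0.5309 × 38.1 × 0.4917 = 9.945 mg/L.

t_c ≈ 5.50 d; D_c ≈ 9.94 mg/L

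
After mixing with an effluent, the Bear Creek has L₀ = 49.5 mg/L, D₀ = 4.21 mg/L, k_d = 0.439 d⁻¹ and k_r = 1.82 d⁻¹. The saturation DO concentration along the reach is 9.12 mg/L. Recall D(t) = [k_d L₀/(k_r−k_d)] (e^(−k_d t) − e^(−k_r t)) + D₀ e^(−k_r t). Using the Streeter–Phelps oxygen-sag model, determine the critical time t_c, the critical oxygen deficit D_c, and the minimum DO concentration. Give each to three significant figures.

t_c = [1/(k_r−k_d)] ln[(k_r/k_d)(1 − D₀(k_r−k_d)/(k_d L₀))]
= [1/(1.82−0.439)] ln[(1.82/0.439)(1 − 4.21×1.381/(0.439×49.5))]
= (1/1.381) ln[4.146 × 0.7324] = 0.7241 × ln(3.037) = 0.7241 × 1.111 = 0.8043 d.
L(t_c) = L₀ e^(−k_d t_c) = 49.5 × 0.7025 = 34.77 mg/L, and at the critical point k_r D_c = k_d L, so D_c = (0.439/1.82) × 34.77 = 8.388 mg/L.
Minimum DO = C_s − D_c = 9.12 − 8.388 = 0.7321 mg/L.

t_c ≈ 0.804 d; D_c ≈ 8.39 mg/L; min DO ≈ 0.732 mg/L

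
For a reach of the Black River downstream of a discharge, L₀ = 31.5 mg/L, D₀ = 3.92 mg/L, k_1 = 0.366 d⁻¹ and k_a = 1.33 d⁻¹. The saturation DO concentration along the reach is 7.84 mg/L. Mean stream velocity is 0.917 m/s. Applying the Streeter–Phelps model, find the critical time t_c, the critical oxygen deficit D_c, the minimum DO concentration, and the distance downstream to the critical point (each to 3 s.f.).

t_c ≈ 0.926 d; D_c ≈ 6.18 mg/L; min DO ≈ 1.66 mg/L; x_c ≈ 73.4 km

With k_a/k_1 = 3.634 and 1 − D₀(k_a−k_1)/(k_1 L₀) = 0.6722,
t_c = ln(3.634 × 0.6722) / (1.33 − 0.366) = ln(2.443) / 0.9640 = 0.8931/0.9640 = 0.9265 d.
L(t_c) = L₀ e^(−k_1 t_c) = 31.5 × 0.7124 = 22.44 mg/L, and at the critical point k_a D_c = k_1 L, so D_c = (0.366/1.33) × 22.44 = 6.175 mg/L.
Minimum DO = C_s − D_c = 7.84 − 6.175 = 1.665 mg/L.
x_c = v t_c = 0.917 m/s × 0.9265 d × 86400 s/d = 73410 m ≈ 73.4 km.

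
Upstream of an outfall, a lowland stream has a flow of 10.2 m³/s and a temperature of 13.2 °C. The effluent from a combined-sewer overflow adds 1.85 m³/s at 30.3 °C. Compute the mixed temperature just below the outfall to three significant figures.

15.8 °C

Flow-weighted mixing: C = (Q_r C_r + Q_w C_w)/(Q_r + Q_w)
= (10.2×13.2 + 1.85×30.3)/(10.2 + 1.85) = 190.7/12.05 = 15.83 °C.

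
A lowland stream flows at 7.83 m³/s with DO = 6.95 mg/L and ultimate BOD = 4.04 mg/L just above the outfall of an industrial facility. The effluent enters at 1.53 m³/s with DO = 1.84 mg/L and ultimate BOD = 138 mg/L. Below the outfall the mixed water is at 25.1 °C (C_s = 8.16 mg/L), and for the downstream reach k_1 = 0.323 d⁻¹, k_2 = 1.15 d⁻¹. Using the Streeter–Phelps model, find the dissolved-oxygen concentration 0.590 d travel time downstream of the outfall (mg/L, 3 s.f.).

DO ≈ 3.89 mg/L

Mixed DO = (7.83×6.95 + 1.53×1.84)/(7.83+1.53) = 57.23/9.360 = 6.115 mg/L.
Mixed L₀ = (7.83×4.04 + 1.53×138)/(9.360) = 242.8/9.360 = 25.94 mg/L.
Initial deficit D₀ = C_s − DO₀ = 8.16 − 6.115 = 2.045 mg/L.
D(0.590) = [0.323×25.94/(1.15−0.323)](e^(−0.323×0.590) − e^(−1.15×0.590)) + 2.045 e^(−1.15×0.590)
= 10.13 × (0.8265 − 0.5074) + 2.045 × 0.5074 = 4.270 mg/L.
DO = 8.16 − 4.270 = 3.890 mg/L.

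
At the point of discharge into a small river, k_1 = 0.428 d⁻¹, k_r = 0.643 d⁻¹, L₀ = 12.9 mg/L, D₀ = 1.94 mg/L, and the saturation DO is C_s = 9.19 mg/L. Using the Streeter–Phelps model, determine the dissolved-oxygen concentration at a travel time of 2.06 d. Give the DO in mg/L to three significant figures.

k_1 L₀/(k_r−k_1) = 0.428×12.9/(0.643−0.428) = 5.521/0.2150 = 25.68 mg/L.
e^(−k_1 t) = e^(−0.428×2.060) = 0.4141; e^(−k_r t) = e^(−0.643×2.060) = 0.2659.
D = 25.68 × (0.4141 − 0.2659) + 1.94 × 0.2659 = 3.805 + 0.5159 = 4.321 mg/L.
DO = C_s − D = 9.19 − 4.321 = 4.869 mg/L.

DO ≈ 4.87 mg/L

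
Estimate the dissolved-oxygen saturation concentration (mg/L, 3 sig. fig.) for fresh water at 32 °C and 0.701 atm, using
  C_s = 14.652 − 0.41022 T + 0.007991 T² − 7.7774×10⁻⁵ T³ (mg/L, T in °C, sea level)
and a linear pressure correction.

At sea level: C_s = 14.652 − 0.41022×32 + 0.007991×32² − 7.7774×10⁻⁵×32³ = 7.159 mg/L.
Pressure correction: C_s' = 7.159 × 0.701 = 5.019 mg/L.

C_s ≈ 5.02 mg/L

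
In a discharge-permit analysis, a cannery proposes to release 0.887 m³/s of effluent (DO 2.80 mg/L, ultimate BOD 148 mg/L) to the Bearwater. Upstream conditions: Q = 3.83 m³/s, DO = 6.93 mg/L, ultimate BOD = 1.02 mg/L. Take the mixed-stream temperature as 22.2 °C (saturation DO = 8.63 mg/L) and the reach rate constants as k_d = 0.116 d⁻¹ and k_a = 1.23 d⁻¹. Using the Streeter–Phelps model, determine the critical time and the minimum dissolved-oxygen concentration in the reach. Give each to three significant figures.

t_c ≈ 0.529 d; minimum DO ≈ 6.09 mg/L

Mixed DO = (3.83×6.93 + 0.887×2.80)/(3.83+0.887) = 29.03/4.717 = 6.153 mg/L.
Mixed L₀ = (3.83×1.02 + 0.887×148)/(4.717) = 135.2/4.717 = 28.66 mg/L.
Initial deficit D₀ = C_s − DO₀ = 8.63 − 6.153 = 2.477 mg/L.
t_c = (1/1.114) ln[(1.23/0.116)(1 − 2.477×1.114/(0.116×28.66))] = 0.8977 × ln(1.804) = 0.5294 d.
D_c = (0.116/1.23) × 28.66 × e^(−0.116×0.5294) = 0.09431 × 28.66 × 0.9404 = 2.542 mg/L.
Minimum DO = 8.63 − 2.542 = 6.088 mg/L.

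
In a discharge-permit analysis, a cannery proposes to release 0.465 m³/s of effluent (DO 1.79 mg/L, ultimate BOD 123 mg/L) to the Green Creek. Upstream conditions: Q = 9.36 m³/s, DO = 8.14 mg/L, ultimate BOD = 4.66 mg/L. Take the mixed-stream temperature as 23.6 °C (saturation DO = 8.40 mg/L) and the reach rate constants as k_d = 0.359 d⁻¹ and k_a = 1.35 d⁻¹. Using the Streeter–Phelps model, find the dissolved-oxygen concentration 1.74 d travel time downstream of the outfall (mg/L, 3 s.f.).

Mixed DO = (9.36×8.14 + 0.465×1.79)/(9.36+0.465) = 77.02/9.825 = 7.839 mg/L.
Mixed L₀ = (9.36×4.66 + 0.465×123)/(9.825) = 100.8/9.825 = 10.26 mg/L.
Initial deficit D₀ = C_s − DO₀ = 8.40 − 7.839 = 0.5605 mg/L.
D(1.74) = [0.359×10.26/(1.35−0.359)](e^(−0.359×1.74) − e^(−1.35×1.74)) + 0.5605 e^(−1.35×1.74)
= 3.717 × (0.5354 − 0.09546) + 0.5605 × 0.09546 = 1.689 mg/L.
DO = 8.40 − 1.689 = 6.711 mg/L.

DO ≈ 6.71 mg/L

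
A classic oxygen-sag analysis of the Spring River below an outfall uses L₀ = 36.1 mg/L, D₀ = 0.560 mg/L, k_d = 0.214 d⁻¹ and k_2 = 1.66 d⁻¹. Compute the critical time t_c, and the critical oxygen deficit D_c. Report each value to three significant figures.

With k_2/k_d = 7.757 and 1 − D₀(k_2−k_d)/(k_d L₀) = 0.8952,
t_c = ln(7.757 × 0.8952) / (1.66 − 0.214) = ln(6.944) / 1.446 = 1.938/1.446 = 1.340 d.
L(t_c) = L₀ e^(−k_d t_c) = 36.1 × 0.7507 = 27.10 mg/L, and at the critical point k_2 D_c = k_d L, so D_c = (0.214/1.66) × 27.10 = 3.493 mg/L.

t_c ≈ 1.34 d; D_c ≈ 3.49 mg/L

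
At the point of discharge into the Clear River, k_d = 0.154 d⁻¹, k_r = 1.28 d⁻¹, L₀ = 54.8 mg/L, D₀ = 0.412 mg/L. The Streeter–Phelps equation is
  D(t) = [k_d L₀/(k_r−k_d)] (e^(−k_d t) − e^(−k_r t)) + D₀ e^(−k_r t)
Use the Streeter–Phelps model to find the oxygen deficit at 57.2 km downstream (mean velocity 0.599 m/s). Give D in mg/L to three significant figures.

D ≈ 4.60 mg/L

Travel time t = x/v = 57.2 km / (0.599 m/s) = 57200 m / 0.599 m/s = 95490 s = 1.105 d.
k_d L₀/(k_r−k_d) = 0.154×54.8/(1.28−0.154) = 8.439/1.126 = 7.495 mg/L.
e^(−k_d t) = e^(−0.154×1.105) = 0.8435; e^(−k_r t) = e^(−1.28×1.105) = 0.2430.
D = 7.495 × (0.8435 − 0.2430) + 0.412 × 0.2430 = 4.501 + 0.1001 = 4.601 mg/L.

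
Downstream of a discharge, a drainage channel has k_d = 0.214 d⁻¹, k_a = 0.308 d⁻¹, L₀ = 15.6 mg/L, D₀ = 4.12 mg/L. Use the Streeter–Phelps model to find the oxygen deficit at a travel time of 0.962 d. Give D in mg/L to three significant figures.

k_d L₀/(k_a−k_d) = 0.214×15.6/(0.308−0.214) = 3.338/0.09400 = 35.51 mg/L.
e^(−k_d t) = e^(−0.214×0.9620) = 0.8139; e^(−k_a t) = e^(−0.308×0.9620) = 0.7436.
D = 35.51 × (0.8139 − 0.7436) + 4.12 × 0.7436 = 2.499 + 3.063 = 5.563 mg/L.

D ≈ 5.56 mg/L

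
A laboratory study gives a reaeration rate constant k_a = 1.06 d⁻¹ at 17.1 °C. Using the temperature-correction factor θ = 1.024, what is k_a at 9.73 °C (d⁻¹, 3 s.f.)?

k_a ≈ 0.890 d⁻¹

k_a(T₂) = k_a(T₁) · θ^(T₂−T₁) = 1.06 × 1.024^(9.73−17.1)
= 1.06 × 1.024^-7.37 = 1.06 × 0.8396 = 0.8900 d⁻¹.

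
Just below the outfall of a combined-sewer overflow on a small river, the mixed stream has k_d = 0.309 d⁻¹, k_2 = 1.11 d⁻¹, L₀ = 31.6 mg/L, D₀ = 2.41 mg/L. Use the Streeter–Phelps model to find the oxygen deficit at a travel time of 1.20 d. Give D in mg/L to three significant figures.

k_d L₀/(k_2−k_d) = 0.309×31.6/(1.11−0.309) = 9.764/0.8010 = 12.19 mg/L.
e^(−k_d t) = e^(−0.309×1.200) = 0.6902; e^(−k_2 t) = e^(−1.11×1.200) = 0.2639.
D = 12.19 × (0.6902 − 0.2639) + 2.41 × 0.2639 = 5.196 + 0.6361 = 5.832 mg/L.

D ≈ 5.83 mg/L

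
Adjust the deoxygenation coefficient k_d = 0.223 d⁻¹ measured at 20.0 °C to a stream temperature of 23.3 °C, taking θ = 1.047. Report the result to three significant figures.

k_d ≈ 0.259 d⁻¹

k_d(T₂) = k_d(T₁) · θ^(T₂−T₁) = 0.223 × 1.047^(23.3−20.0)
= 0.223 × 1.047^3.30 = 0.223 × 1.164 = 0.2595 d⁻¹.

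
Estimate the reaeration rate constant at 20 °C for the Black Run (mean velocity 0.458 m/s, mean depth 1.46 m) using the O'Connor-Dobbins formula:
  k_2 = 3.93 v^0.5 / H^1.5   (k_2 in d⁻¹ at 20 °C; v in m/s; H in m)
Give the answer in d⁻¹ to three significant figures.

k_2 ≈ 1.51 d⁻¹

k_2 = 3.93 × 0.458^0.5 / 1.46^1.5 = 3.93 × 0.6768 / 1.764 = 1.508 d⁻¹.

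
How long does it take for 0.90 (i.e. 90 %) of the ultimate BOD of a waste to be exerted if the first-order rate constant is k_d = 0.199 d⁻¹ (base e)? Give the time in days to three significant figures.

y/L₀ = 1 − e^(−k_d t) = 0.90 ⇒ e^(−k_d t) = 0.100
t = −ln(0.100) / 0.199 = 2.303 / 0.199 = 11.57 d.

t ≈ 11.6 d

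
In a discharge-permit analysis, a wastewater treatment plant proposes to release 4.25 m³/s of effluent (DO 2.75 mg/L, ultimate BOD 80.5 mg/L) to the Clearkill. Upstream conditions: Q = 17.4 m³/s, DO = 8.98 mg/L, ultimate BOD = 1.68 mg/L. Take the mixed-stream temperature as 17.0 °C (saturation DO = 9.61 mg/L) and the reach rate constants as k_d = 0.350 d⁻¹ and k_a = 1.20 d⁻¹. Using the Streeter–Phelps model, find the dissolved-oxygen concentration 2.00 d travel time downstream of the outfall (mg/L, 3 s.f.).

Mixed DO = (17.4×8.98 + 4.25×2.75)/(17.4+4.25) = 167.9/21.65 = 7.757 mg/L.
Mixed L₀ = (17.4×1.68 + 4.25×80.5)/(21.65) = 371.4/21.65 = 17.15 mg/L.
Initial deficit D₀ = C_s − DO₀ = 9.61 − 7.757 = 1.853 mg/L.
D(2.00) = [0.350×17.15/(1.20−0.350)](e^(−0.350×2.00) − e^(−1.20×2.00)) + 1.853 e^(−1.20×2.00)
= 7.063 × (0.4966 − 0.09072) + 1.853 × 0.09072 = 3.035 mg/L.
DO = 9.61 − 3.035 = 6.575 mg/L.

DO ≈ 6.58 mg/L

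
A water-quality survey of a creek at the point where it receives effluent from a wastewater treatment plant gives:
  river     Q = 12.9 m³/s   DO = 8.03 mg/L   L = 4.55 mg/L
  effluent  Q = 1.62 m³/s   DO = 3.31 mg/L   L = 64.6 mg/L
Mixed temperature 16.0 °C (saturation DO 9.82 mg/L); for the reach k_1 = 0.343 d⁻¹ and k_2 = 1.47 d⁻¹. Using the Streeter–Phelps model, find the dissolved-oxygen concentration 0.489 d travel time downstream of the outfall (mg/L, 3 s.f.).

DO ≈ 7.46 mg/L

Mixed DO = (12.9×8.03 + 1.62×3.31)/(12.9+1.62) = 108.9/14.52 = 7.503 mg/L.
Mixed L₀ = (12.9×4.55 + 1.62×64.6)/(14.52) = 163.3/14.52 = 11.25 mg/L.
Initial deficit D₀ = C_s − DO₀ = 9.82 − 7.503 = 2.317 mg/L.
D(0.489) = [0.343×11.25/(1.47−0.343)](e^(−0.343×0.489) − e^(−1.47×0.489)) + 2.317 e^(−1.47×0.489)
= 3.424 × (0.8456 − 0.4873) + 2.317 × 0.4873 = 2.356 mg/L.
DO = 9.82 − 2.356 = 7.464 mg/L.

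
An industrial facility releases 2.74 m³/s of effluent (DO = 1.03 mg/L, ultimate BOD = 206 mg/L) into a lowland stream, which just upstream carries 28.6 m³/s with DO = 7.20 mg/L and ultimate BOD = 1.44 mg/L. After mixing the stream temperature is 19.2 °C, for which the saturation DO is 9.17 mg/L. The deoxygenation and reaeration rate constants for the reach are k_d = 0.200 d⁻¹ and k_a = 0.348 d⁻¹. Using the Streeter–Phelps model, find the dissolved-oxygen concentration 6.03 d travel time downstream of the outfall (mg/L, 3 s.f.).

Mixed DO = (28.6×7.20 + 2.74×1.03)/(28.6+2.74) = 208.7/31.34 = 6.661 mg/L.
Mixed L₀ = (28.6×1.44 + 2.74×206)/(31.34) = 605.6/31.34 = 19.32 mg/L.
Initial deficit D₀ = C_s − DO₀ = 9.17 − 6.661 = 2.509 mg/L.
D(6.03) = [0.200×19.32/(0.348−0.200)](e^(−0.200×6.03) − e^(−0.348×6.03)) + 2.509 e^(−0.348×6.03)
= 26.11 × (0.2994 − 0.1226) + 2.509 × 0.1226 = 4.923 mg/L.
DO = 9.17 − 4.923 = 4.247 mg/L.

DO ≈ 4.25 mg/L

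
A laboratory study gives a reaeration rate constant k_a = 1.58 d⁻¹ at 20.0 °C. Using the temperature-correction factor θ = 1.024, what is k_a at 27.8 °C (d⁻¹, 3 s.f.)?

k_a ≈ 1.90 d⁻¹

k_a(T₂) = k_a(T₁) · θ^(T₂−T₁) = 1.58 × 1.024^(27.8−20.0)
= 1.58 × 1.024^7.80 = 1.58 × 1.203 = 1.901 d⁻¹.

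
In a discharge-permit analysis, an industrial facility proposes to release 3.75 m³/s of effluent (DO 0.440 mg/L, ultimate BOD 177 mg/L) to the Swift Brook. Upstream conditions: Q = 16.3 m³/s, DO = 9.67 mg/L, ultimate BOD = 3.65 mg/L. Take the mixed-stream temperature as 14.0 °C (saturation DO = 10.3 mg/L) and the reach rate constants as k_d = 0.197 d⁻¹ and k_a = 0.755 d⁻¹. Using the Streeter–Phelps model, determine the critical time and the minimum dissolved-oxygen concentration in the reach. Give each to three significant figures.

t_c ≈ 2.04 d; minimum DO ≈ 4.00 mg/L

Mixed DO = (16.3×9.67 + 3.75×0.440)/(16.3+3.75) = 159.3/20.05 = 7.944 mg/L.
Mixed L₀ = (16.3×3.65 + 3.75×177)/(20.05) = 723.2/20.05 = 36.07 mg/L.
Initial deficit D₀ = C_s − DO₀ = 10.3 − 7.944 = 2.356 mg/L.
t_c = (1/0.5580) ln[(0.755/0.197)(1 − 2.356×0.5580/(0.197×36.07))] = 1.792 × ln(3.123) = 2.041 d.
D_c = (0.197/0.755) × 36.07 × e^(−0.197×2.041) = 0.2609 × 36.07 × 0.6689 = 6.296 mg/L.
Minimum DO = 10.3 − 6.296 = 4.004 mg/L.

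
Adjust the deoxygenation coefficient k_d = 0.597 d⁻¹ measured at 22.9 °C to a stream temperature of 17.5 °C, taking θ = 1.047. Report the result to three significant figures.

k_d ≈ 0.466 d⁻¹

k_d(T₂) = k_d(T₁) · θ^(T₂−T₁) = 0.597 × 1.047^(17.5−22.9)
= 0.597 × 1.047^-5.40 = 0.597 × 0.7803 = 0.4659 d⁻¹.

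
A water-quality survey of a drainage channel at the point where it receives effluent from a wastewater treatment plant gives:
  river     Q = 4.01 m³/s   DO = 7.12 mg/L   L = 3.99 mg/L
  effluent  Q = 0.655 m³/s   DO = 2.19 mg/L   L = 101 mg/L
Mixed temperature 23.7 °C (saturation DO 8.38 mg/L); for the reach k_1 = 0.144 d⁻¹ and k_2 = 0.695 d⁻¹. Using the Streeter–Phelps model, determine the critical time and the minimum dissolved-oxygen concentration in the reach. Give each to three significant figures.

t_c ≈ 1.86 d; minimum DO ≈ 5.59 mg/L

Mixed DO = (4.01×7.12 + 0.655×2.19)/(4.01+0.655) = 29.99/4.665 = 6.428 mg/L.
Mixed L₀ = (4.01×3.99 + 0.655×101)/(4.665) = 82.15/4.665 = 17.61 mg/L.
Initial deficit D₀ = C_s − DO₀ = 8.38 − 6.428 = 1.952 mg/L.
t_c = (1/0.5510) ln[(0.695/0.144)(1 − 1.952×0.5510/(0.144×17.61))] = 1.815 × ln(2.779) = 1.855 d.
D_c = (0.144/0.695) × 17.61 × e^(−0.144×1.855) = 0.2072 × 17.61 × 0.7656 = 2.793 mg/L.
Minimum DO = 8.38 − 2.793 = 5.587 mg/L.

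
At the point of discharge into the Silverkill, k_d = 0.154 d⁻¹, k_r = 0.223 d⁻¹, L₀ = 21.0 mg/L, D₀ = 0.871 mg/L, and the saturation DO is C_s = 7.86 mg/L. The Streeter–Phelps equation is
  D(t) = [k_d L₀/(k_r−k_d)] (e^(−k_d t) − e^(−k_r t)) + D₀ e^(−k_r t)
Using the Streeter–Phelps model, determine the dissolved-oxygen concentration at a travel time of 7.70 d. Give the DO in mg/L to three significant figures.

DO ≈ 1.80 mg/L

k_d L₀/(k_r−k_d) = 0.154×21.0/(0.223−0.154) = 3.234/0.06900 = 46.87 mg/L.
e^(−k_d t) = e^(−0.154×7.700) = 0.3055; e^(−k_r t) = e^(−0.223×7.700) = 0.1796.
D = 46.87 × (0.3055 − 0.1796) + 0.871 × 0.1796 = 5.902 + 0.1564 = 6.058 mg/L.
DO = C_s − D = 7.86 − 6.058 = 1.802 mg/L.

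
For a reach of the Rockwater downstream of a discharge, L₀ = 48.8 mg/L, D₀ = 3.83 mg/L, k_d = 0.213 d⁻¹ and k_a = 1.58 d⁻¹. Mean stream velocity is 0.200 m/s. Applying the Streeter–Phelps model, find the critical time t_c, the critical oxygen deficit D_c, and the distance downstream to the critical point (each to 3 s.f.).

With k_a/k_d = 7.418 and 1 − D₀(k_a−k_d)/(k_d L₀) = 0.4963,
t_c = ln(7.418 × 0.4963) / (1.58 − 0.213) = ln(3.682) / 1.367 = 1.303/1.367 = 0.9534 d.
D_c = (k_d/k_a) L₀ e^(−k_d t_c) = (0.213/1.58) × 48.8 × e^(−0.213×0.9534) = 0.1348 × 48.8 × 0.8162 = 5.370 mg/L.
x_c = v t_c = 0.200 m/s × 0.9534 d × 86400 s/d = 16480 m ≈ 16.5 km.

t_c ≈ 0.953 d; D_c ≈ 5.37 mg/L; x_c ≈ 16.5 km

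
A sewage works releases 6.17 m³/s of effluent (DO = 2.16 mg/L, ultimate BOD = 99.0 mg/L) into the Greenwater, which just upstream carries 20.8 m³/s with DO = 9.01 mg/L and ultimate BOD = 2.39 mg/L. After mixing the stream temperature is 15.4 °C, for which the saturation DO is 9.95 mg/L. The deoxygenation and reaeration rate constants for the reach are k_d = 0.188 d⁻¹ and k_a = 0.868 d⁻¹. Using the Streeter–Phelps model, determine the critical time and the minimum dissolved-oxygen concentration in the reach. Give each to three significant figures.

Mixed DO = (20.8×9.01 + 6.17×2.16)/(20.8+6.17) = 200.7/26.97 = 7.443 mg/L.
Mixed L₀ = (20.8×2.39 + 6.17×99.0)/(26.97) = 660.5/26.97 = 24.49 mg/L.
Initial deficit D₀ = C_s − DO₀ = 9.95 − 7.443 = 2.507 mg/L.
t_c = (1/0.6800) ln[(0.868/0.188)(1 − 2.507×0.6800/(0.188×24.49))] = 1.471 × ln(2.908) = 1.570 d.
D_c = (0.188/0.868) × 24.49 × e^(−0.188×1.570) = 0.2166 × 24.49 × 0.7445 = 3.949 mg/L.
Minimum DO = 9.95 − 3.949 = 6.001 mg/L.

t_c ≈ 1.57 d; minimum DO ≈ 6.00 mg/L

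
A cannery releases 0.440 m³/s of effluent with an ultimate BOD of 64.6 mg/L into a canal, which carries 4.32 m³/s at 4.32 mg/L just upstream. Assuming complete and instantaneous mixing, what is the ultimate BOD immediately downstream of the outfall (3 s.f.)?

Flow-weighted mixing: C = (Q_r C_r + Q_w C_w)/(Q_r + Q_w)
= (4.32×4.32 + 0.440×64.6)/(4.32 + 0.440) = 47.09/4.760 = 9.892 mg/L.

9.89 mg/L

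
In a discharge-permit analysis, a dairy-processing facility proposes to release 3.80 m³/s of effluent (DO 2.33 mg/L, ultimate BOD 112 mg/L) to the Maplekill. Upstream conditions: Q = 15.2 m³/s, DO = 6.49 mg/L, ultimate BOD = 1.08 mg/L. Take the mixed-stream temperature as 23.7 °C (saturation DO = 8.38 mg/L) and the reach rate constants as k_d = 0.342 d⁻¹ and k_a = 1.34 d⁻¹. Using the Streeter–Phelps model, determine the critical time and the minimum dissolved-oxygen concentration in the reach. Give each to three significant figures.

Mixed DO = (15.2×6.49 + 3.80×2.33)/(15.2+3.80) = 107.5/19.00 = 5.658 mg/L.
Mixed L₀ = (15.2×1.08 + 3.80×112)/(19.00) = 442.0/19.00 = 23.26 mg/L.
Initial deficit D₀ = C_s − DO₀ = 8.38 − 5.658 = 2.722 mg/L.
t_c = (1/0.9980) ln[(1.34/0.342)(1 − 2.722×0.9980/(0.342×23.26))] = 1.002 × ln(2.580) = 0.9498 d.
D_c = (0.342/1.34) × 23.26 × e^(−0.342×0.9498) = 0.2552 × 23.26 × 0.7226 = 4.291 mg/L.
Minimum DO = 8.38 − 4.291 = 4.089 mg/L.

t_c ≈ 0.950 d; minimum DO ≈ 4.09 mg/L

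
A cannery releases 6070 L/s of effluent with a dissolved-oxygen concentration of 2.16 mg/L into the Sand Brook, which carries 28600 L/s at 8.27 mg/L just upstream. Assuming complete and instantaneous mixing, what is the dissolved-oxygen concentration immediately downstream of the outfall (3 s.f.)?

Flow-weighted mixing: C = (Q_r C_r + Q_w C_w)/(Q_r + Q_w)
= (28600×8.27 + 6070×2.16)/(28600 + 6070) = 249600/34670 = 7.200 mg/L.

7.20 mg/L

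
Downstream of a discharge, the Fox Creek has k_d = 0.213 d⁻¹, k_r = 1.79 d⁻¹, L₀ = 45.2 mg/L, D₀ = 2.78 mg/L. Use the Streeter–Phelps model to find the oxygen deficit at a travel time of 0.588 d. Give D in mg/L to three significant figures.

k_d L₀/(k_r−k_d) = 0.213×45.2/(1.79−0.213) = 9.628/1.577 = 6.105 mg/L.
e^(−k_d t) = e^(−0.213×0.5880) = 0.8823; e^(−k_r t) = e^(−1.79×0.5880) = 0.3491.
D = 6.105 × (0.8823 − 0.3491) + 2.78 × 0.3491 = 3.255 + 0.9704 = 4.226 mg/L.

D ≈ 4.23 mg/L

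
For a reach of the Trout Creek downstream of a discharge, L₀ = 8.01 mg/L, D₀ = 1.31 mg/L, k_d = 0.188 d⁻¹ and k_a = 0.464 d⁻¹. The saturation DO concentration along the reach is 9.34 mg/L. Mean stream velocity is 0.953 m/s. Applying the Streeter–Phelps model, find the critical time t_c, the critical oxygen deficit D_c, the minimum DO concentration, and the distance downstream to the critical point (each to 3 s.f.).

t_c ≈ 2.28 d; D_c ≈ 2.11 mg/L; min DO ≈ 7.23 mg/L; x_c ≈ 188 km

With k_a/k_d = 2.468 and 1 − D₀(k_a−k_d)/(k_d L₀) = 0.7599,
t_c = ln(2.468 × 0.7599) / (0.464 − 0.188) = ln(1.876) / 0.2760 = 0.6289/0.2760 = 2.279 d.
L(t_c) = L₀ e^(−k_d t_c) = 8.01 × 0.6516 = 5.219 mg/L, and at the critical point k_a D_c = k_d L, so D_c = (0.188/0.464) × 5.219 = 2.115 mg/L.
Minimum DO = C_s − D_c = 9.34 − 2.115 = 7.225 mg/L.
x_c = v t_c = 0.953 m/s × 2.279 d × 86400 s/d = 187600 m ≈ 188 km.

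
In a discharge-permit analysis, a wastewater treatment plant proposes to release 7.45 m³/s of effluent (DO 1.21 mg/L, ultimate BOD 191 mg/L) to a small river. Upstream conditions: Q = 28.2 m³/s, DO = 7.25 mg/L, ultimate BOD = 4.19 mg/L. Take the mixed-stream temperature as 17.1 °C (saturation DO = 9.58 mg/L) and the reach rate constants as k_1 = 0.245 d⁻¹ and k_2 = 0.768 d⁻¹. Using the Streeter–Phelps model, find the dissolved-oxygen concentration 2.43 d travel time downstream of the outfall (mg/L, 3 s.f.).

Mixed DO = (28.2×7.25 + 7.45×1.21)/(28.2+7.45) = 213.5/35.65 = 5.988 mg/L.
Mixed L₀ = (28.2×4.19 + 7.45×191)/(35.65) = 1541/35.65 = 43.23 mg/L.
Initial deficit D₀ = C_s − DO₀ = 9.58 − 5.988 = 3.592 mg/L.
D(2.43) = [0.245×43.23/(0.768−0.245)](e^(−0.245×2.43) − e^(−0.768×2.43)) + 3.592 e^(−0.768×2.43)
= 20.25 × (0.5514 − 0.1547) + 3.592 × 0.1547 = 8.588 mg/L.
DO = 9.58 − 8.588 = 0.9916 mg/L.

DO ≈ 0.992 mg/L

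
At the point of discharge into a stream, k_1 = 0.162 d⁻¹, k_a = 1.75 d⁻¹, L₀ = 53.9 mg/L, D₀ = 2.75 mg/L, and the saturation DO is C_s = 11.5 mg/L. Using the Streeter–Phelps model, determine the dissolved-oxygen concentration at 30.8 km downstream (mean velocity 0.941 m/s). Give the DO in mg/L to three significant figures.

DO ≈ 7.75 mg/L

Travel time t = x/v = 30.8 km / (0.941 m/s) = 30800 m / 0.941 m/s = 32730 s = 0.3788 d.
k_1 L₀/(k_a−k_1) = 0.162×53.9/(1.75−0.162) = 8.732/1.588 = 5.499 mg/L.
e^(−k_1 t) = e^(−0.162×0.3788) = 0.9405; e^(−k_a t) = e^(−1.75×0.3788) = 0.5153.
D = 5.499 × (0.9405 − 0.5153) + 2.75 × 0.5153 = 2.338 + 1.417 = 3.755 mg/L.
DO = C_s − D = 11.5 − 3.755 = 7.745 mg/L.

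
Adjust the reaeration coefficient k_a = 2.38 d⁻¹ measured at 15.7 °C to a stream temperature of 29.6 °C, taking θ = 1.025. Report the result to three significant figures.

k_a(T₂) = k_a(T₁) · θ^(T₂−T₁) = 2.38 × 1.025^(29.6−15.7)
= 2.38 × 1.025^13.9 = 2.38 × 1.409 = 3.355 d⁻¹.

k_a ≈ 3.35 d⁻¹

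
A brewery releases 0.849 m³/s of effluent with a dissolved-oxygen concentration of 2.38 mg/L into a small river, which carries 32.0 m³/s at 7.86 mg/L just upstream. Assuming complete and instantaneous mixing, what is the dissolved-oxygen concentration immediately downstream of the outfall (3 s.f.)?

7.72 mg/L

Flow-weighted mixing: C = (Q_r C_r + Q_w C_w)/(Q_r + Q_w)
= (32.0×7.86 + 0.849×2.38)/(32.0 + 0.849) = 253.5/32.85 = 7.718 mg/L.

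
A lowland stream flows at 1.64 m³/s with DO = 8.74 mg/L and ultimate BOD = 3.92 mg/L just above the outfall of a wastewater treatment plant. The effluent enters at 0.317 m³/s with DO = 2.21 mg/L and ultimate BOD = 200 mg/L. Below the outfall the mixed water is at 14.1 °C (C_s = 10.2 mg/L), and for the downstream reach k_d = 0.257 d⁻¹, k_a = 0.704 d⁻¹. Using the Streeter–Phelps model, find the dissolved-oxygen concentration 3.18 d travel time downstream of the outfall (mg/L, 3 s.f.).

Mixed DO = (1.64×8.74 + 0.317×2.21)/(1.64+0.317) = 15.03/1.957 = 7.682 mg/L.
Mixed L₀ = (1.64×3.92 + 0.317×200)/(1.957) = 69.83/1.957 = 35.68 mg/L.
Initial deficit D₀ = C_s − DO₀ = 10.2 − 7.682 = 2.518 mg/L.
D(3.18) = [0.257×35.68/(0.704−0.257)](e^(−0.257×3.18) − e^(−0.704×3.18)) + 2.518 e^(−0.704×3.18)
= 20.51 × (0.4416 − 0.1066) + 2.518 × 0.1066 = 7.142 mg/L.
DO = 10.2 − 7.142 = 3.058 mg/L.

DO ≈ 3.06 mg/L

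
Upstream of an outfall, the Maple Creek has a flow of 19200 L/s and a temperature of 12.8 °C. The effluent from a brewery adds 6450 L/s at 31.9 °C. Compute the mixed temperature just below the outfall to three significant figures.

Flow-weighted mixing: C = (Q_r C_r + Q_w C_w)/(Q_r + Q_w)
= (19200×12.8 + 6450×31.9)/(19200 + 6450) = 451500/25650 = 17.60 °C.

17.6 °C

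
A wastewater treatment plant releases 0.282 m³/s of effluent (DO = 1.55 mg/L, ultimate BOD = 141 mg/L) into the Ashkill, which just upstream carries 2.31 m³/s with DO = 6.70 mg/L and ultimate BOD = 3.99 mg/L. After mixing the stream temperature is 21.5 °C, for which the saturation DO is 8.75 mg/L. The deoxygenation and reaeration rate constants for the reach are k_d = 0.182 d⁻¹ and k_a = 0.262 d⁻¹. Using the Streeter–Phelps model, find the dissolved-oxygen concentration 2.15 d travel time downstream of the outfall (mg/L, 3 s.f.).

Mixed DO = (2.31×6.70 + 0.282×1.55)/(2.31+0.282) = 15.91/2.592 = 6.140 mg/L.
Mixed L₀ = (2.31×3.99 + 0.282×141)/(2.592) = 48.98/2.592 = 18.90 mg/L.
Initial deficit D₀ = C_s − DO₀ = 8.75 − 6.140 = 2.610 mg/L.
D(2.15) = [0.182×18.90/(0.262−0.182)](e^(−0.182×2.15) − e^(−0.262×2.15)) + 2.610 e^(−0.262×2.15)
= 42.99 × (0.6762 − 0.5693) + 2.610 × 0.5693 = 6.079 mg/L.
DO = 8.75 − 6.079 = 2.671 mg/L.

DO ≈ 2.67 mg/L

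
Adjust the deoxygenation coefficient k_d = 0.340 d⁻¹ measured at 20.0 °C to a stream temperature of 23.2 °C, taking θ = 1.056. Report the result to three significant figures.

k_d(T₂) = k_d(T₁) · θ^(T₂−T₁) = 0.340 × 1.056^(23.2−20.0)
= 0.340 × 1.056^3.20 = 0.340 × 1.190 = 0.4048 d⁻¹.

k_d ≈ 0.405 d⁻¹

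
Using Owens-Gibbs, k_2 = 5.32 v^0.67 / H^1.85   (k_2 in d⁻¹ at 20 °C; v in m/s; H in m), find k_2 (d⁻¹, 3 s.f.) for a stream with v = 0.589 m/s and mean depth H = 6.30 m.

k_2 ≈ 0.124 d⁻¹

k_2 = 5.32 × 0.589^0.67 / 6.30^1.85 = 5.32 × 0.7014 / 30.11 = 0.1239 d⁻¹.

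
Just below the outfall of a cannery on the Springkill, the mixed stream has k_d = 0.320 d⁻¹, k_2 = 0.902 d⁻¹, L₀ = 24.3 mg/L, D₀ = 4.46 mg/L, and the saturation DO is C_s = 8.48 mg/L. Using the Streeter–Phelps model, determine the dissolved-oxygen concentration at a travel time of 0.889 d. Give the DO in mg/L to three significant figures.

DO ≈ 2.42 mg/L

k_d L₀/(k_2−k_d) = 0.320×24.3/(0.902−0.320) = 7.776/0.5820 = 13.36 mg/L.
e^(−k_d t) = e^(−0.320×0.8890) = 0.7524; e^(−k_2 t) = e^(−0.902×0.8890) = 0.4485.
D = 13.36 × (0.7524 − 0.4485) + 4.46 × 0.4485 = 4.061 + 2.000 = 6.061 mg/L.
DO = C_s − D = 8.48 − 6.061 = 2.419 mg/L.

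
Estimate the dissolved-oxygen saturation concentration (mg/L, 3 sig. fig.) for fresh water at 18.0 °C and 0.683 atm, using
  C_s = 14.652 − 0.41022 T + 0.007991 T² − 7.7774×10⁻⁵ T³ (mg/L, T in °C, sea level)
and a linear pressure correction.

C_s ≈ 6.42 mg/L

At sea level: C_s = 14.652 − 0.41022×18.0 + 0.007991×18.0² − 7.7774×10⁻⁵×18.0³ = 9.404 mg/L.
Pressure correction: C_s' = 9.404 × 0.683 = 6.423 mg/L.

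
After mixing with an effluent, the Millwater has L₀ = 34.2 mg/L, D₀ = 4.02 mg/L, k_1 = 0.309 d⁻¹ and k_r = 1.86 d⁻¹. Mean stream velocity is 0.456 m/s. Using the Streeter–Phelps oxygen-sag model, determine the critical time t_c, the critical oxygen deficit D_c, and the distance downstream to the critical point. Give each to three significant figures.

t_c ≈ 0.582 d; D_c ≈ 4.75 mg/L; x_c ≈ 22.9 km

t_c = [1/(k_r−k_1)] ln[(k_r/k_1)(1 − D₀(k_r−k_1)/(k_1 L₀))]
= [1/(1.86−0.309)] ln[(1.86/0.309)(1 − 4.02×1.551/(0.309×34.2))]
= (1/1.551) ln[6.019 × 0.4100] = 0.6447 × ln(2.468) = 0.6447 × 0.9034 = 0.5825 d.
L(t_c) = L₀ e^(−k_1 t_c) = 34.2 × 0.8353 = 28.57 mg/L, and at the critical point k_r D_c = k_1 L, so D_c = (0.309/1.86) × 28.57 = 4.746 mg/L.
x_c = v t_c = 0.456 m/s × 0.5825 d × 86400 s/d = 22950 m ≈ 22.9 km.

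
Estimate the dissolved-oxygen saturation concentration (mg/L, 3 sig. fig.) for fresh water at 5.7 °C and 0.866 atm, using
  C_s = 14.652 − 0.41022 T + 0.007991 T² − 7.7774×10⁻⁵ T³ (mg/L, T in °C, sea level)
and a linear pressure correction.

C_s ≈ 10.9 mg/L

At sea level: C_s = 14.652 − 0.41022×5.7 + 0.007991×5.7² − 7.7774×10⁻⁵×5.7³ = 12.56 mg/L.
Pressure correction: C_s' = 12.56 × 0.866 = 10.88 mg/L.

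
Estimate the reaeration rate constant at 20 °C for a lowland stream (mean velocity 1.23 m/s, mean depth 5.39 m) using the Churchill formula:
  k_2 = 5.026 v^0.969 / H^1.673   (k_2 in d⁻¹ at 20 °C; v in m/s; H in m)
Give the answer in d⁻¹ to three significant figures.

k_2 = 5.026 × 1.23^0.969 / 5.39^1.673 = 5.026 × 1.222 / 16.75 = 0.3668 d⁻¹.

k_2 ≈ 0.367 d⁻¹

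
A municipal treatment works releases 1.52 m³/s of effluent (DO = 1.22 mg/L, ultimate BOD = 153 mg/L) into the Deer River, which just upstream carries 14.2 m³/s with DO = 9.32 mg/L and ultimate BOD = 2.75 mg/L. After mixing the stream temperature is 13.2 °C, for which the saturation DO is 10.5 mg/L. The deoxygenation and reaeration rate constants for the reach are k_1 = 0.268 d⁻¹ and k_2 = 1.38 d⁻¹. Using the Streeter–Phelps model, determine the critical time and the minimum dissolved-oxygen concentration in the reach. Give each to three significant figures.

Mixed DO = (14.2×9.32 + 1.52×1.22)/(14.2+1.52) = 134.2/15.72 = 8.537 mg/L.
Mixed L₀ = (14.2×2.75 + 1.52×153)/(15.72) = 271.6/15.72 = 17.28 mg/L.
Initial deficit D₀ = C_s − DO₀ = 10.5 − 8.537 = 1.963 mg/L.
t_c = (1/1.112) ln[(1.38/0.268)(1 − 1.963×1.112/(0.268×17.28))] = 0.8993 × ln(2.722) = 0.9004 d.
D_c = (0.268/1.38) × 17.28 × e^(−0.268×0.9004) = 0.1942 × 17.28 × 0.7856 = 2.636 mg/L.
Minimum DO = 10.5 − 2.636 = 7.864 mg/L.

t_c ≈ 0.900 d; minimum DO ≈ 7.86 mg/L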